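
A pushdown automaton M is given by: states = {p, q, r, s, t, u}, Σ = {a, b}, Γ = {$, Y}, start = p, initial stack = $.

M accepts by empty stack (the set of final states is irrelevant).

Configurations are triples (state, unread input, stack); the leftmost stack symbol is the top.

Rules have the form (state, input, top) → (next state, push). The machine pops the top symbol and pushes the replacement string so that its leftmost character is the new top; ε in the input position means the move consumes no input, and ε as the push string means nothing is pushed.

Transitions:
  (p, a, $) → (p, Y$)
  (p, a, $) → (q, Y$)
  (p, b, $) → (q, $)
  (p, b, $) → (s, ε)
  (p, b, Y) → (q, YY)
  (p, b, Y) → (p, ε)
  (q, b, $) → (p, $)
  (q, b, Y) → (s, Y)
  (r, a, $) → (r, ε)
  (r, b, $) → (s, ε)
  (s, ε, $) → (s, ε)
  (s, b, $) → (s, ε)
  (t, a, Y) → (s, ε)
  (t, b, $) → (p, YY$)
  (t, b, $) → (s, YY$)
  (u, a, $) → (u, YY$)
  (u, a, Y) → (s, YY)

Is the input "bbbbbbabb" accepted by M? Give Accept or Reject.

One accepting computation: (p, bbbbbbabb, $) ⊢ (q, bbbbbabb, $) ⊢ (p, bbbbabb, $) ⊢ (q, bbbabb, $) ⊢ (p, bbabb, $) ⊢ (q, babb, $) ⊢ (p, abb, $) ⊢ (p, bb, Y$) ⊢ (p, b, $) ⊢ (s, ε, ε)
All input consumed and the stack is empty.

Accept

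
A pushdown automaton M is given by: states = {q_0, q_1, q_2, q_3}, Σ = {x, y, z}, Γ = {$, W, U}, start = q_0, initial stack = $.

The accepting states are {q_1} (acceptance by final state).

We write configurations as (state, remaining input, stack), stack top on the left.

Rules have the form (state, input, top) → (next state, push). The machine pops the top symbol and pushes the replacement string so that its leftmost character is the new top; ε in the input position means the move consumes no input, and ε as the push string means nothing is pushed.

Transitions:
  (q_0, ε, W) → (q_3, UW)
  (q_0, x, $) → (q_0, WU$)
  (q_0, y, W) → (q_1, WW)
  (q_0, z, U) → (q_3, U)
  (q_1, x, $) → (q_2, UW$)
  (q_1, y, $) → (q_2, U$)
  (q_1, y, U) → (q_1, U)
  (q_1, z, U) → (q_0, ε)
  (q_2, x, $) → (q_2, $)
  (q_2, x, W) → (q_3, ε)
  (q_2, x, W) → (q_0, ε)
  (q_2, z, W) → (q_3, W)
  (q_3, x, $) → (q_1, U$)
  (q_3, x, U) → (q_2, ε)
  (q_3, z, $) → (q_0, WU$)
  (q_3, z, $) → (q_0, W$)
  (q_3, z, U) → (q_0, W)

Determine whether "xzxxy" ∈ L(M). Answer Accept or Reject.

One accepting computation: (q_0, xzxxy, $) ⊢ (q_0, zxxy, WU$) ⊢ (q_3, zxxy, UWU$) ⊢ (q_0, xxy, WWU$) ⊢ (q_3, xxy, UWWU$) ⊢ (q_2, xy, WWU$) ⊢ (q_0, y, WU$) ⊢ (q_1, ε, WWU$)
All input consumed and state q_1 ∈ F.

Accept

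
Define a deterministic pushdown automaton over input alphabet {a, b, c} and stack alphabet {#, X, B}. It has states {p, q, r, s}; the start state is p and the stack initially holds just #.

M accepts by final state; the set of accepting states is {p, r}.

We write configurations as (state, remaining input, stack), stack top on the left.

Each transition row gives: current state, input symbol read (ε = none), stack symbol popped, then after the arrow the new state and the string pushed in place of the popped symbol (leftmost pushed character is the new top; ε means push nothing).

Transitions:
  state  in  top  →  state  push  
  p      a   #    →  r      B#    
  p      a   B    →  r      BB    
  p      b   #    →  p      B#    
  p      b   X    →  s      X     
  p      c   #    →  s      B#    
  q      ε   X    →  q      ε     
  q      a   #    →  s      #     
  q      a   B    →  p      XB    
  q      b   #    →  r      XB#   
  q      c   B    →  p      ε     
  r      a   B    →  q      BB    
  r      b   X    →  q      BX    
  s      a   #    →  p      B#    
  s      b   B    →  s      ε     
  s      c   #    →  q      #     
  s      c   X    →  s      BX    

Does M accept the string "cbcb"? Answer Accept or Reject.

Accept

(p, cbcb, #) ⊢ (s, bcb, B#) ⊢ (s, cb, #) ⊢ (q, b, #) ⊢ (r, ε, XB#)
All input consumed; state r ∈ F.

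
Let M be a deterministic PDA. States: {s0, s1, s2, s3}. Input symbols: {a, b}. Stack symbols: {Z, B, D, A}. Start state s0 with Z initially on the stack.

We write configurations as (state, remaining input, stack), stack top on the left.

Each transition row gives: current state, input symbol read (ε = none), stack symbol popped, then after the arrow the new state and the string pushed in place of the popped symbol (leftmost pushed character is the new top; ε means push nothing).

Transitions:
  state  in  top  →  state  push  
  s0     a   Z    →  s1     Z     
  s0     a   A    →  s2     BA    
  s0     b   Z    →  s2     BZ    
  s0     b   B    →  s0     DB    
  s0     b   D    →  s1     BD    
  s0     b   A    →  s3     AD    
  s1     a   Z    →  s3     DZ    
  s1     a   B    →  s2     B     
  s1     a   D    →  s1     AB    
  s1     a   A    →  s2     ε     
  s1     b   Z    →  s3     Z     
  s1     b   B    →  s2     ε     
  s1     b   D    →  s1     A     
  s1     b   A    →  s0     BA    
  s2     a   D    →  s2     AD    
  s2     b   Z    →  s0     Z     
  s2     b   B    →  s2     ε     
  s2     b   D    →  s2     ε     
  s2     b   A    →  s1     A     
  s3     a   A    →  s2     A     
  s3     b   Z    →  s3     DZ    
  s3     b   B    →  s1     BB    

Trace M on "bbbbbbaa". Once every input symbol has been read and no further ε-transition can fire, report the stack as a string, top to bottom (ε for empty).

(s0, bbbbbbaa, Z) ⊢ (s2, bbbbbaa, BZ) ⊢ (s2, bbbbaa, Z) ⊢ (s0, bbbaa, Z) ⊢ (s2, bbaa, BZ) ⊢ (s2, baa, Z) ⊢ (s0, aa, Z) ⊢ (s1, a, Z) ⊢ (s3, ε, DZ)
All input consumed in state s3 with stack DZ.

DZ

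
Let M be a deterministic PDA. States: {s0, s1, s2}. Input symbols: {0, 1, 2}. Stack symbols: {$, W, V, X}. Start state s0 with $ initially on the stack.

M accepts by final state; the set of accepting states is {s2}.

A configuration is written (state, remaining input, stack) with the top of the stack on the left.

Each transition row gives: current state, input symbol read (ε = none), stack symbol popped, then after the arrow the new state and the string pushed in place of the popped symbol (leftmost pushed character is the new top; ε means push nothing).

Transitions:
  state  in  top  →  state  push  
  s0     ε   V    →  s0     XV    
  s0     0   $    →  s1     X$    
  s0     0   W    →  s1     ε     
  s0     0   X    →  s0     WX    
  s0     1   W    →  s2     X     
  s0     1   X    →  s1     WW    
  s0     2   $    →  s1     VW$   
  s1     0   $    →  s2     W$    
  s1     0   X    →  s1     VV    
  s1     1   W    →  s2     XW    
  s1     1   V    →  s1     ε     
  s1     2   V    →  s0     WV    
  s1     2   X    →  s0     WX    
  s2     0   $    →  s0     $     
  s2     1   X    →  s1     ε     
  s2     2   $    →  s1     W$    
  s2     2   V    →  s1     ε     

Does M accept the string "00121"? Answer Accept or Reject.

Accept

(s0, 00121, $) ⊢ (s1, 0121, X$) ⊢ (s1, 121, VV$) ⊢ (s1, 21, V$) ⊢ (s0, 1, WV$) ⊢ (s2, ε, XV$)
All input consumed; state s2 ∈ F.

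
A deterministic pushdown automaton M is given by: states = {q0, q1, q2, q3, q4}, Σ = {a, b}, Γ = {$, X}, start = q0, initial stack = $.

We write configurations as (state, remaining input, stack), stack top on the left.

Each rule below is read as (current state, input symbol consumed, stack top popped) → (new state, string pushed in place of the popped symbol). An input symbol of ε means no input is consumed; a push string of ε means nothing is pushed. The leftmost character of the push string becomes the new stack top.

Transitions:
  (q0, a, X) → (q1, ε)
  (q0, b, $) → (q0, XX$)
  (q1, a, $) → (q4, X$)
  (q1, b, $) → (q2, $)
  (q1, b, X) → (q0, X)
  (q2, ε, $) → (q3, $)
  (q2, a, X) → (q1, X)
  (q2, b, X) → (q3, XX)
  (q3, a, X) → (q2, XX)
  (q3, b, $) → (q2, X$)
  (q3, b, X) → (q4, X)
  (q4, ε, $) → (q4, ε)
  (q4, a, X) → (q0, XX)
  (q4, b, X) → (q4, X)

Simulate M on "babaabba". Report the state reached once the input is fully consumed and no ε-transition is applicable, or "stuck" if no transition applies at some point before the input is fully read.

q0

(q0, babaabba, $)
  read b, top $: go to q0, push XX$ → (q0, abaabba, XX$)
  read a, top X: go to q1, push ε → (q1, baabba, X$)
  read b, top X: go to q0, push X → (q0, aabba, X$)
  read a, top X: go to q1, push ε → (q1, abba, $)
  read a, top $: go to q4, push X$ → (q4, bba, X$)
  read b, top X: go to q4, push X → (q4, ba, X$)
  read b, top X: go to q4, push X → (q4, a, X$)
  read a, top X: go to q0, push XX → (q0, ε, XX$)
All input consumed; M is in state q0.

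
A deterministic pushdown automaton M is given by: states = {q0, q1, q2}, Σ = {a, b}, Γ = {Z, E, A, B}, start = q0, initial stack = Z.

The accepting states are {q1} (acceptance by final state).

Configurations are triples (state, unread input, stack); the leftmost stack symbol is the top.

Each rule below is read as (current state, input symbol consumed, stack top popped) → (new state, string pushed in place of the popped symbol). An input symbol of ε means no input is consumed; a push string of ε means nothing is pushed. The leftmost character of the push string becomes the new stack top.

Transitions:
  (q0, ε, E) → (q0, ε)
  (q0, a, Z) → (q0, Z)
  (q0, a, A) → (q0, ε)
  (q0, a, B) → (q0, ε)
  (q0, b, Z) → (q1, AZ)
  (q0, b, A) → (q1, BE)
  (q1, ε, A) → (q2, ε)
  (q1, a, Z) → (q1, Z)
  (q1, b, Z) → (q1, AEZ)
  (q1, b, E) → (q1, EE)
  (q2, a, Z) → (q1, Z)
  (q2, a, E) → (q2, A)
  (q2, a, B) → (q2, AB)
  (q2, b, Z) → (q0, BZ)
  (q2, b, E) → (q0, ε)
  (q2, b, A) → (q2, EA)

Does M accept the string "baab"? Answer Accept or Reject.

Accept

(q0, baab, Z)
  read b, top Z: go to q1, push AZ → (q1, aab, AZ)
  ε-move, top A: go to q2, push ε → (q2, aab, Z)
  read a, top Z: go to q1, push Z → (q1, ab, Z)
  read a, top Z: go to q1, push Z → (q1, b, Z)
  read b, top Z: go to q1, push AEZ → (q1, ε, AEZ)
All input consumed; state q1 ∈ F.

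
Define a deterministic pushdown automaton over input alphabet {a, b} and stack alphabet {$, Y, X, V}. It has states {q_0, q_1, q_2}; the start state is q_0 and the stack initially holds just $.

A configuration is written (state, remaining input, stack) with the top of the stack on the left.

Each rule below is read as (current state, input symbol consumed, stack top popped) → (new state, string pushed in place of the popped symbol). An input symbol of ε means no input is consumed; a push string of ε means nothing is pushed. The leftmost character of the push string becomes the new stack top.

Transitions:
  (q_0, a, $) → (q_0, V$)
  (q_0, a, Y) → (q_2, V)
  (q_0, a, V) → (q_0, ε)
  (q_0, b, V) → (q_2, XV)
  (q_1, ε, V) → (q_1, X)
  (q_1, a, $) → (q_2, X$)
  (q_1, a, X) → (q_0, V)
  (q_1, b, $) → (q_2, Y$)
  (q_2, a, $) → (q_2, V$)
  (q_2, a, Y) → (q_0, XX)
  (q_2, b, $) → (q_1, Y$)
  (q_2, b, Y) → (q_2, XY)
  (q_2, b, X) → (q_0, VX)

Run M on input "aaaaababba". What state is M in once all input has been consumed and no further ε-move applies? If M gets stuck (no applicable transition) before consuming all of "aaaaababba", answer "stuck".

stuck

(q_0, aaaaababba, $) ⊢ (q_0, aaaababba, V$) ⊢ (q_0, aaababba, $) ⊢ (q_0, aababba, V$) ⊢ (q_0, ababba, $) ⊢ (q_0, babba, V$) ⊢ (q_2, abba, XV$)
No transition for (q_2, a, top X); M blocks with input abba remaining.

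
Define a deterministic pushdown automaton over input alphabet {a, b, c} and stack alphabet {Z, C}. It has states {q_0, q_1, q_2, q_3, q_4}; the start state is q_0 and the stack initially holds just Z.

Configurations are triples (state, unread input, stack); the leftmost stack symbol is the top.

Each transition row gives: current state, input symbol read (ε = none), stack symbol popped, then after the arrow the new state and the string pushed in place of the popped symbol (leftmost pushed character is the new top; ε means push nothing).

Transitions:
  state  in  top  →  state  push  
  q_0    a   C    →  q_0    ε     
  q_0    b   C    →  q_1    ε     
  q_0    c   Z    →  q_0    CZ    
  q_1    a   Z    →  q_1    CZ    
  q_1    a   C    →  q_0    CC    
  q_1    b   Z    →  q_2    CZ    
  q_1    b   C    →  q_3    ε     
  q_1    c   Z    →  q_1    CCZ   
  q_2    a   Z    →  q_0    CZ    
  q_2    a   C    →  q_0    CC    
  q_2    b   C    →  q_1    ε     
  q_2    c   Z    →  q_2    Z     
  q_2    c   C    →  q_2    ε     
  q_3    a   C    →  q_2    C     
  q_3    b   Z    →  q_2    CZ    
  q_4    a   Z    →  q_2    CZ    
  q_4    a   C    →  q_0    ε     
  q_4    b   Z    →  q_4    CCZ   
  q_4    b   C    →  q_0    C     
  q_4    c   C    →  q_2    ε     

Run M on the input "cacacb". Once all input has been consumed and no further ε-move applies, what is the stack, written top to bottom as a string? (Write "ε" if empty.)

Z

(q_0, cacacb, Z) ⊢ (q_0, acacb, CZ) ⊢ (q_0, cacb, Z) ⊢ (q_0, acb, CZ) ⊢ (q_0, cb, Z) ⊢ (q_0, b, CZ) ⊢ (q_1, ε, Z)
All input consumed in state q_1 with stack Z.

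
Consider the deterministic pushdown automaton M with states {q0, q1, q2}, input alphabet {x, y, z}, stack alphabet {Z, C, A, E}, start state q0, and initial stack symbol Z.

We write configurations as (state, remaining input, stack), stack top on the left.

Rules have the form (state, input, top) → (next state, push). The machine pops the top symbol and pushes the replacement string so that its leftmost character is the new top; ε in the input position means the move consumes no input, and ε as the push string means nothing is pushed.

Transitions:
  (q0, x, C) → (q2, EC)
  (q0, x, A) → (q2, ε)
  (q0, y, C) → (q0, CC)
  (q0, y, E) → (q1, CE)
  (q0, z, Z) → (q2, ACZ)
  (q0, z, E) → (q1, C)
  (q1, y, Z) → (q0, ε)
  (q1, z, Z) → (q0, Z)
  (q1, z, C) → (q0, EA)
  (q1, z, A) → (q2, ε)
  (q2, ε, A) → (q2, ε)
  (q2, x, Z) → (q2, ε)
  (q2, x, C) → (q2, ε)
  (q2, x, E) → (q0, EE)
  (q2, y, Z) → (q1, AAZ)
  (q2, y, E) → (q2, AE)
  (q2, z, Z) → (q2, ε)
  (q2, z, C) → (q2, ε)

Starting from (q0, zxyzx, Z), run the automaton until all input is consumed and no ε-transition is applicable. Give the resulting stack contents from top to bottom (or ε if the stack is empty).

(q0, zxyzx, Z)
  read z, top Z: go to q2, push ACZ → (q2, xyzx, ACZ)
  ε-move, top A: go to q2, push ε → (q2, xyzx, CZ)
  read x, top C: go to q2, push ε → (q2, yzx, Z)
  read y, top Z: go to q1, push AAZ → (q1, zx, AAZ)
  read z, top A: go to q2, push ε → (q2, x, AZ)
  ε-move, top A: go to q2, push ε → (q2, x, Z)
  read x, top Z: go to q2, push ε → (q2, ε, ε)
All input consumed in state q2 with stack ε.

ε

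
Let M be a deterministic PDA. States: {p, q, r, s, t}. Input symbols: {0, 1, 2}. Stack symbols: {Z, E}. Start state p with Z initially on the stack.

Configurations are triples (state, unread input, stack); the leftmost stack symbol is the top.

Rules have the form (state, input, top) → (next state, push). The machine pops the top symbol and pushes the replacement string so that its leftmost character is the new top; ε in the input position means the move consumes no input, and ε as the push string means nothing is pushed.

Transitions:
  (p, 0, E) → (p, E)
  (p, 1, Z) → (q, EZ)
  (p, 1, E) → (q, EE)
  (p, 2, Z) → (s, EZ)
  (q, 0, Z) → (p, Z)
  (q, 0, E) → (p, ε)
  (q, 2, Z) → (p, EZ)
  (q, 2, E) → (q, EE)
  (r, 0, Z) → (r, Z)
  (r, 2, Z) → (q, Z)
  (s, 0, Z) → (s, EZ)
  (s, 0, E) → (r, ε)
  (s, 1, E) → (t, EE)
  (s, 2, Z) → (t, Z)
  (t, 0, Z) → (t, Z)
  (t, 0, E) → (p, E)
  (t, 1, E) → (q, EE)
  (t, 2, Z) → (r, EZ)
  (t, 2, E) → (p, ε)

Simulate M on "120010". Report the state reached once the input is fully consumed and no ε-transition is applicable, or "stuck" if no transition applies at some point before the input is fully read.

(p, 120010, Z)
  read 1, top Z: go to q, push EZ → (q, 20010, EZ)
  read 2, top E: go to q, push EE → (q, 0010, EEZ)
  read 0, top E: go to p, push ε → (p, 010, EZ)
  read 0, top E: go to p, push E → (p, 10, EZ)
  read 1, top E: go to q, push EE → (q, 0, EEZ)
  read 0, top E: go to p, push ε → (p, ε, EZ)
All input consumed; M is in state p.

p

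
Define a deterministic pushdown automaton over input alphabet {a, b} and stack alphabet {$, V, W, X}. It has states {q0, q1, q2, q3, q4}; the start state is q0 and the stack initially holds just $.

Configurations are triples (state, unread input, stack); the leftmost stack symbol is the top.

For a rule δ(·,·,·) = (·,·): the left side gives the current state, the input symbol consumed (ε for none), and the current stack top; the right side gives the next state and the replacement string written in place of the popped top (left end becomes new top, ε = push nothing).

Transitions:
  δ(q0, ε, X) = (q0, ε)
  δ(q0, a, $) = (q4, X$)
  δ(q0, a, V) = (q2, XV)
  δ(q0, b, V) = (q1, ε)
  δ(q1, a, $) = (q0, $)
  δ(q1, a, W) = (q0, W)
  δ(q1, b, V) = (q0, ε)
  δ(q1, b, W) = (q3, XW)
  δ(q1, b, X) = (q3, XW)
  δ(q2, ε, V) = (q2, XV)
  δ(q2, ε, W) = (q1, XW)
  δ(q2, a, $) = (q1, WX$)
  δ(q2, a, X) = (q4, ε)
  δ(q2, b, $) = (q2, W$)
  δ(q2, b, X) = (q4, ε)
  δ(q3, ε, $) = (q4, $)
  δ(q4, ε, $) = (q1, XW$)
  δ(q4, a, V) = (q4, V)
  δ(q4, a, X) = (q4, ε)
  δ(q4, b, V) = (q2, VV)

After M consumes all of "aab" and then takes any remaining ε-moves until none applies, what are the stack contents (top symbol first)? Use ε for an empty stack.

XWW$

(q0, aab, $)
  read a, top $: go to q4, push X$ → (q4, ab, X$)
  read a, top X: go to q4, push ε → (q4, b, $)
  ε-move, top $: go to q1, push XW$ → (q1, b, XW$)
  read b, top X: go to q3, push XW → (q3, ε, XWW$)
All input consumed in state q3 with stack XWW$.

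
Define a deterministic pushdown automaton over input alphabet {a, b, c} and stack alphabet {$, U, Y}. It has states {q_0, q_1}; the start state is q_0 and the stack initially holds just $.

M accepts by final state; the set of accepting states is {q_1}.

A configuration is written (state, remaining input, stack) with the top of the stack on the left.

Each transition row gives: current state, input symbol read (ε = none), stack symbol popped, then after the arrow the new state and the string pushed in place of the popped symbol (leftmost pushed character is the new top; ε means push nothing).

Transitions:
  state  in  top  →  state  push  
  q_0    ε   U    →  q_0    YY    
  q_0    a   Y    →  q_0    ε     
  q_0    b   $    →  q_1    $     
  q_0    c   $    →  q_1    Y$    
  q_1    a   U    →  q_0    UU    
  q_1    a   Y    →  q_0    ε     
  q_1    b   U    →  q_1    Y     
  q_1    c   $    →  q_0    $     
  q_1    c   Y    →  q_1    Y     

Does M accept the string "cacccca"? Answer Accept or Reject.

Reject

(q_0, cacccca, $) ⊢ (q_1, acccca, Y$) ⊢ (q_0, cccca, $) ⊢ (q_1, ccca, Y$) ⊢ (q_1, cca, Y$) ⊢ (q_1, ca, Y$) ⊢ (q_1, a, Y$) ⊢ (q_0, ε, $)
All input consumed; state q_0 ∉ F and no further ε-move applies.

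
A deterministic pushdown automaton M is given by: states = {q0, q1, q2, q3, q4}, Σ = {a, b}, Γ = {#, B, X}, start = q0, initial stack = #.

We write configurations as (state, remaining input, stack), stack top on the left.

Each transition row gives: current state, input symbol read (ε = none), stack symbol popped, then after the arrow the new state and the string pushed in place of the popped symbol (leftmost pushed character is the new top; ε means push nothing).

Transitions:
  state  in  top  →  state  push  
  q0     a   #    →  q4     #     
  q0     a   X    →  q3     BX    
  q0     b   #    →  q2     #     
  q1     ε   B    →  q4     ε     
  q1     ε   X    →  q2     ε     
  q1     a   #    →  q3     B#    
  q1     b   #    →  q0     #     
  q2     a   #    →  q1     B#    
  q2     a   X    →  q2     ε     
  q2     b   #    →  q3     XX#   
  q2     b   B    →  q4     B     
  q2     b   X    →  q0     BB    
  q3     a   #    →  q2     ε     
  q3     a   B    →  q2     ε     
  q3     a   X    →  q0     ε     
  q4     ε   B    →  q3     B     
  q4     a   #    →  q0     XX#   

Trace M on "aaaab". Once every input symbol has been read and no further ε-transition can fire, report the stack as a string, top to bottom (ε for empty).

(q0, aaaab, #)
  read a, top #: go to q4, push # → (q4, aaab, #)
  read a, top #: go to q0, push XX# → (q0, aab, XX#)
  read a, top X: go to q3, push BX → (q3, ab, BXX#)
  read a, top B: go to q2, push ε → (q2, b, XX#)
  read b, top X: go to q0, push BB → (q0, ε, BBX#)
All input consumed in state q0 with stack BBX#.

BBX#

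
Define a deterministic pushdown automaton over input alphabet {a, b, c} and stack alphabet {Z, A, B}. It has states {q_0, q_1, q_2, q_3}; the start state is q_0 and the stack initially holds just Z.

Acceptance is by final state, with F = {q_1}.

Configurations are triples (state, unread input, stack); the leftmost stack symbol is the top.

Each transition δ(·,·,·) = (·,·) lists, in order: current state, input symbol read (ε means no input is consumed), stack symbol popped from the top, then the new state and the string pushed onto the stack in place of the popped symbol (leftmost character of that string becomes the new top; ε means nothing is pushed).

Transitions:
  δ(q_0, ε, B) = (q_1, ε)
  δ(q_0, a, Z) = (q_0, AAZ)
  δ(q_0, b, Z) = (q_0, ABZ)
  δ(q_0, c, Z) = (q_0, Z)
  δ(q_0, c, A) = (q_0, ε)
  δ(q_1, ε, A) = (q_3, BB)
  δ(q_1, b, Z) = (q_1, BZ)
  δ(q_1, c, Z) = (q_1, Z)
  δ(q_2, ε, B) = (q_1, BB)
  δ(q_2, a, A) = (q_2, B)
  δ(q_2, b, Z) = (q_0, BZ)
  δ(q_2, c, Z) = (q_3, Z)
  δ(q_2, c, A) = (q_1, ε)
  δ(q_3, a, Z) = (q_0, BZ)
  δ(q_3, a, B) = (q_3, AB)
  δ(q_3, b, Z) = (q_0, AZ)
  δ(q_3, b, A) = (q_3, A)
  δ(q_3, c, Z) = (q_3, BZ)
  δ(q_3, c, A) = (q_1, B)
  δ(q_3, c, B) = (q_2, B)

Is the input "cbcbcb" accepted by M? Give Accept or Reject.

(q_0, cbcbcb, Z) ⊢ (q_0, bcbcb, Z) ⊢ (q_0, cbcb, ABZ) ⊢ (q_0, bcb, BZ) ⊢ (q_1, bcb, Z) ⊢ (q_1, cb, BZ)
No transition applies at (q_1, cb, BZ); input not fully consumed.

Reject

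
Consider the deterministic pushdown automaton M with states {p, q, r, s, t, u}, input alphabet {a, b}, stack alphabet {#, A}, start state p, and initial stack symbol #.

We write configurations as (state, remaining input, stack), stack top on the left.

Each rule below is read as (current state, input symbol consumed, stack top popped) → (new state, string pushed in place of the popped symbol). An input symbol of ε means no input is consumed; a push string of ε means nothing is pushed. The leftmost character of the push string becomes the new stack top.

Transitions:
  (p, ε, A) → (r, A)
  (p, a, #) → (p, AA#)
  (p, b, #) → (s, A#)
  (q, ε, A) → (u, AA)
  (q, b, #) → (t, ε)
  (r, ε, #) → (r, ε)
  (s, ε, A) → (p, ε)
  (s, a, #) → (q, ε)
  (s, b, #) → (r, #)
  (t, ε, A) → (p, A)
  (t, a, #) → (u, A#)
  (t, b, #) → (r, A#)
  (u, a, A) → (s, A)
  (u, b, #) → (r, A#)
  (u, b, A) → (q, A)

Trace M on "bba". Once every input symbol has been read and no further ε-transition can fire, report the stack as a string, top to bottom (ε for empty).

(p, bba, #)
  read b, top #: go to s, push A# → (s, ba, A#)
  ε-move, top A: go to p, push ε → (p, ba, #)
  read b, top #: go to s, push A# → (s, a, A#)
  ε-move, top A: go to p, push ε → (p, a, #)
  read a, top #: go to p, push AA# → (p, ε, AA#)
  ε-move, top A: go to r, push A → (r, ε, AA#)
All input consumed in state r with stack AA#.

AA#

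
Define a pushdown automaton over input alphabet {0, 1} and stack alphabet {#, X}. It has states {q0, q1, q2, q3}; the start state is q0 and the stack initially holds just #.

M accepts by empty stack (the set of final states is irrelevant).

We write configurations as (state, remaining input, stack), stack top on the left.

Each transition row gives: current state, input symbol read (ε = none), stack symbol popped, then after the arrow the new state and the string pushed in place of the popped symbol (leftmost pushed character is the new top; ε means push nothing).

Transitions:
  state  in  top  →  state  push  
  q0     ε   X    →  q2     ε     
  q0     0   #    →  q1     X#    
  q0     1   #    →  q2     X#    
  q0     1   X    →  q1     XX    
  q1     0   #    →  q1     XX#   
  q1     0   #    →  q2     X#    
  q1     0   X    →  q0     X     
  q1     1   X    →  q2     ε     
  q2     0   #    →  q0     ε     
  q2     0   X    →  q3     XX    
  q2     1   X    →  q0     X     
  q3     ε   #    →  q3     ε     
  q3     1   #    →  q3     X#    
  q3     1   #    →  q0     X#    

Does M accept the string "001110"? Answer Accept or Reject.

Accept

One accepting computation: (q0, 001110, #) ⊢ (q1, 01110, X#) ⊢ (q0, 1110, X#) ⊢ (q1, 110, XX#) ⊢ (q2, 10, X#) ⊢ (q0, 0, X#) ⊢ (q2, 0, #) ⊢ (q0, ε, ε)
All input consumed and the stack is empty.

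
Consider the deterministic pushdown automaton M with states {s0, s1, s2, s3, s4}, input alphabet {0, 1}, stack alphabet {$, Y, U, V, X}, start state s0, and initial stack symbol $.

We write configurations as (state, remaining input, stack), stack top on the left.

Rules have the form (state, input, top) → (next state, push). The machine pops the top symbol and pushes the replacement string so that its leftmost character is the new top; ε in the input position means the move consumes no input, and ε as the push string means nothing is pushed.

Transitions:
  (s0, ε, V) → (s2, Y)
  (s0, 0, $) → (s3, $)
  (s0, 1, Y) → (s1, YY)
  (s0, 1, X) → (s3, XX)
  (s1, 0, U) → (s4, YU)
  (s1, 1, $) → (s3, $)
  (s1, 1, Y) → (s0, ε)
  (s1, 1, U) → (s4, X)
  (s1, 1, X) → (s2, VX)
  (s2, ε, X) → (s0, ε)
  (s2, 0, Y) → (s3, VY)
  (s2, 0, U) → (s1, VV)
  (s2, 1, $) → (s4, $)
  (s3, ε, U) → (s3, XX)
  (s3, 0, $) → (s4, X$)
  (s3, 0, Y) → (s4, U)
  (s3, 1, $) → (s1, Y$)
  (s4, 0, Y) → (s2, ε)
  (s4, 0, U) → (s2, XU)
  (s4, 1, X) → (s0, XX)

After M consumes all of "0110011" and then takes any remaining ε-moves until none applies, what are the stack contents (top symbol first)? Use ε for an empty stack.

(s0, 0110011, $)
  read 0, top $: go to s3, push $ → (s3, 110011, $)
  read 1, top $: go to s1, push Y$ → (s1, 10011, Y$)
  read 1, top Y: go to s0, push ε → (s0, 0011, $)
  read 0, top $: go to s3, push $ → (s3, 011, $)
  read 0, top $: go to s4, push X$ → (s4, 11, X$)
  read 1, top X: go to s0, push XX → (s0, 1, XX$)
  read 1, top X: go to s3, push XX → (s3, ε, XXX$)
All input consumed in state s3 with stack XXX$.

XXX$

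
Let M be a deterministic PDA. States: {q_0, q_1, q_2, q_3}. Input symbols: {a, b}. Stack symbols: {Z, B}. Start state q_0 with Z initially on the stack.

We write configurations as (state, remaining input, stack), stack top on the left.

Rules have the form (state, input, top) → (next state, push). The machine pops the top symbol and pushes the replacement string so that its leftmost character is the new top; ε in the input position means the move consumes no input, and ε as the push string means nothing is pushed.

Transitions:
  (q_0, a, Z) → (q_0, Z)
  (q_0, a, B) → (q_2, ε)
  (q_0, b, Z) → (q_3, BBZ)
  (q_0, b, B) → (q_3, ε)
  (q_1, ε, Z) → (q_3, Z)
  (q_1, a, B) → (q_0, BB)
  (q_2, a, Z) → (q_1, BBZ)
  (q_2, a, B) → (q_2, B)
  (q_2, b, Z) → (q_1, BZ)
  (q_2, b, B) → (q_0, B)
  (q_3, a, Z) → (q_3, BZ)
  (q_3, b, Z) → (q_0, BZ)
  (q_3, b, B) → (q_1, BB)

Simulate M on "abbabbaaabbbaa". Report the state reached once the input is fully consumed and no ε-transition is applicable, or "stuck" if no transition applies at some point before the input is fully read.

(q_0, abbabbaaabbbaa, Z)
  read a, top Z: go to q_0, push Z → (q_0, bbabbaaabbbaa, Z)
  read b, top Z: go to q_3, push BBZ → (q_3, babbaaabbbaa, BBZ)
  read b, top B: go to q_1, push BB → (q_1, abbaaabbbaa, BBBZ)
  read a, top B: go to q_0, push BB → (q_0, bbaaabbbaa, BBBBZ)
  read b, top B: go to q_3, push ε → (q_3, baaabbbaa, BBBZ)
  read b, top B: go to q_1, push BB → (q_1, aaabbbaa, BBBBZ)
  read a, top B: go to q_0, push BB → (q_0, aabbbaa, BBBBBZ)
  read a, top B: go to q_2, push ε → (q_2, abbbaa, BBBBZ)
  read a, top B: go to q_2, push B → (q_2, bbbaa, BBBBZ)
  read b, top B: go to q_0, push B → (q_0, bbaa, BBBBZ)
  read b, top B: go to q_3, push ε → (q_3, baa, BBBZ)
  read b, top B: go to q_1, push BB → (q_1, aa, BBBBZ)
  read a, top B: go to q_0, push BB → (q_0, a, BBBBBZ)
  read a, top B: go to q_2, push ε → (q_2, ε, BBBBZ)
All input consumed; M is in state q_2.

q_2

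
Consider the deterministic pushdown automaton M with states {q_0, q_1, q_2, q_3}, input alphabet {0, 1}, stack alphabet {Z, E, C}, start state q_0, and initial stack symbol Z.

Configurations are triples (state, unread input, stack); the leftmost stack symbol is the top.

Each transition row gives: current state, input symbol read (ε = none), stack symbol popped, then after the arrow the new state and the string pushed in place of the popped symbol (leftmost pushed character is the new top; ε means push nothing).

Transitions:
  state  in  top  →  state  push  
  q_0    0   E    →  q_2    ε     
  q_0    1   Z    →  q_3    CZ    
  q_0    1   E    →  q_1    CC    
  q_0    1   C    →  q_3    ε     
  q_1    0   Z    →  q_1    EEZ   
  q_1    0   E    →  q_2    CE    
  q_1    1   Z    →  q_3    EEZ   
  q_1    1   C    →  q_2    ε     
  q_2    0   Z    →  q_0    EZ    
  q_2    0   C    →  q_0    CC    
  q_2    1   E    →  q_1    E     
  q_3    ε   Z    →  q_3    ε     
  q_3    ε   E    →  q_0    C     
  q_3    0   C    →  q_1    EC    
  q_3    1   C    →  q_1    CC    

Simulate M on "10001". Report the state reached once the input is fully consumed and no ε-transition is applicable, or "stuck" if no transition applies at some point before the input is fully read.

(q_0, 10001, Z) ⊢ (q_3, 0001, CZ) ⊢ (q_1, 001, ECZ) ⊢ (q_2, 01, CECZ) ⊢ (q_0, 1, CCECZ) ⊢ (q_3, ε, CECZ)
All input consumed; M is in state q_3.

q_3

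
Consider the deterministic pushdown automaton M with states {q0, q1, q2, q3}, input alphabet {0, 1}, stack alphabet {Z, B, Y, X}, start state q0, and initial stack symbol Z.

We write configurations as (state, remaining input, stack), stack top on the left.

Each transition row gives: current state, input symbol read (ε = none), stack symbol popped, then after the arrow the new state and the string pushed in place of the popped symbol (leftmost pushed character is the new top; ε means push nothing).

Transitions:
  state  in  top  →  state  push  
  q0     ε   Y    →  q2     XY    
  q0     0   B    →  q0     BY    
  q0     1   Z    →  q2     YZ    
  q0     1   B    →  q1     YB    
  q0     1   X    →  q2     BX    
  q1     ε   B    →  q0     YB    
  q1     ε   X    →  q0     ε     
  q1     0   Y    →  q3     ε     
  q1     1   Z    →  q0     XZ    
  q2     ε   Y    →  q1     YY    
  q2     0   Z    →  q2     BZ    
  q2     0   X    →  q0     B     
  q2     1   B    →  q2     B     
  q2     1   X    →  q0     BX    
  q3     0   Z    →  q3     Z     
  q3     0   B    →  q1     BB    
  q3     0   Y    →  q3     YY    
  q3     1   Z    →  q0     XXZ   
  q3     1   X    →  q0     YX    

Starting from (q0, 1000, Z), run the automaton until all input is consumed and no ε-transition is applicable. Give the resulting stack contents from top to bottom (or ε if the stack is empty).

YYYZ

(q0, 1000, Z)
  read 1, top Z: go to q2, push YZ → (q2, 000, YZ)
  ε-move, top Y: go to q1, push YY → (q1, 000, YYZ)
  read 0, top Y: go to q3, push ε → (q3, 00, YZ)
  read 0, top Y: go to q3, push YY → (q3, 0, YYZ)
  read 0, top Y: go to q3, push YY → (q3, ε, YYYZ)
All input consumed in state q3 with stack YYYZ.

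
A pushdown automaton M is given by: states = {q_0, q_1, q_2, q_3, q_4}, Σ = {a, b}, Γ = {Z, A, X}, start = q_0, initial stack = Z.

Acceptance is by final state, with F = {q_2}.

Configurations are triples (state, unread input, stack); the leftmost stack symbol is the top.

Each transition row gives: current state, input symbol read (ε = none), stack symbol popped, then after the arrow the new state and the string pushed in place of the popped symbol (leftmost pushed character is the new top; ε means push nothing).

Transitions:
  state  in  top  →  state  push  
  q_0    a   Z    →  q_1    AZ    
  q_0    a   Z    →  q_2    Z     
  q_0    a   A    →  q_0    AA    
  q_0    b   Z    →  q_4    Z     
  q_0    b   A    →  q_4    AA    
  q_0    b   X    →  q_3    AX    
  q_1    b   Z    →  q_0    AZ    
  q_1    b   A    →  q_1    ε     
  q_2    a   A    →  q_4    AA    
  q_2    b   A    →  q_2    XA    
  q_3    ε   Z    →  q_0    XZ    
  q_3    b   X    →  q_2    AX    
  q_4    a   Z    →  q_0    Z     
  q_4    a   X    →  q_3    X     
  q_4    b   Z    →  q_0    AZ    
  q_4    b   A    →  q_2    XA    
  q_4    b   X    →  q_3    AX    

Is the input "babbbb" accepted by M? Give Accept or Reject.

One accepting computation: (q_0, babbbb, Z) ⊢ (q_4, abbbb, Z) ⊢ (q_0, bbbb, Z) ⊢ (q_4, bbb, Z) ⊢ (q_0, bb, AZ) ⊢ (q_4, b, AAZ) ⊢ (q_2, ε, XAAZ)
All input consumed and state q_2 ∈ F.

Accept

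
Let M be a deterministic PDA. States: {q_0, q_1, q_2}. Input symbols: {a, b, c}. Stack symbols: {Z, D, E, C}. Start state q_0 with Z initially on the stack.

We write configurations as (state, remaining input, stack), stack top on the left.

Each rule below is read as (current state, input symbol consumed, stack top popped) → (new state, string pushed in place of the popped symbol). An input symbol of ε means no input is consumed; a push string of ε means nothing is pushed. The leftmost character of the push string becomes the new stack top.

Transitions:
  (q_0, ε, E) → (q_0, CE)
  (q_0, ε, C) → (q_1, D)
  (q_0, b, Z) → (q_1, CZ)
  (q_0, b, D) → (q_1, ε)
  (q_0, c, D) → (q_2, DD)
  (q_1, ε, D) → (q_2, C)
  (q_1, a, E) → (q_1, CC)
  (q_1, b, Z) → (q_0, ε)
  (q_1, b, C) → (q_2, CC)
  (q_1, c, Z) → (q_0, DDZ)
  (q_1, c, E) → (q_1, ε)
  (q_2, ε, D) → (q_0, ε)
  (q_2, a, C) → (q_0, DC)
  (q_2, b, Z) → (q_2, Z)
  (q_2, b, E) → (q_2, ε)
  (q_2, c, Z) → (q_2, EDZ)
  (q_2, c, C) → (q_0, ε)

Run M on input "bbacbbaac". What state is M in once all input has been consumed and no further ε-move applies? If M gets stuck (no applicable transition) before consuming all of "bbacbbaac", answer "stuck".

(q_0, bbacbbaac, Z)
  read b, top Z: go to q_1, push CZ → (q_1, bacbbaac, CZ)
  read b, top C: go to q_2, push CC → (q_2, acbbaac, CCZ)
  read a, top C: go to q_0, push DC → (q_0, cbbaac, DCCZ)
  read c, top D: go to q_2, push DD → (q_2, bbaac, DDCCZ)
  ε-move, top D: go to q_0, push ε → (q_0, bbaac, DCCZ)
  read b, top D: go to q_1, push ε → (q_1, baac, CCZ)
  read b, top C: go to q_2, push CC → (q_2, aac, CCCZ)
  read a, top C: go to q_0, push DC → (q_0, ac, DCCCZ)
No transition for (q_0, a, top D); M blocks with input ac remaining.

stuck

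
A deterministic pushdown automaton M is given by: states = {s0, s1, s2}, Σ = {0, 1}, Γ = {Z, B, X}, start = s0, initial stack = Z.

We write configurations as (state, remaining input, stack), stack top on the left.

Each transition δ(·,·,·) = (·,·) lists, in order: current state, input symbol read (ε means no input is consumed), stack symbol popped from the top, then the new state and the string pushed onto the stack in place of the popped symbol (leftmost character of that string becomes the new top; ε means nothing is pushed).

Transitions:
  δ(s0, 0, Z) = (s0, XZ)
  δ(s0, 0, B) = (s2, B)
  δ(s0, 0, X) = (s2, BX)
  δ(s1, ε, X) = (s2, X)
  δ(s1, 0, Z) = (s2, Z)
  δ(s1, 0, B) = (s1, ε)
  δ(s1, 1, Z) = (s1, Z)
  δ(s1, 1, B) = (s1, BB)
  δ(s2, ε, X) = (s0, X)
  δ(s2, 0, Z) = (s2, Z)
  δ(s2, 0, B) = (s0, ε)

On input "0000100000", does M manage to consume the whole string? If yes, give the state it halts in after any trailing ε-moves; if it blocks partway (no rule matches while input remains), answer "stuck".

(s0, 0000100000, Z)
  read 0, top Z: go to s0, push XZ → (s0, 000100000, XZ)
  read 0, top X: go to s2, push BX → (s2, 00100000, BXZ)
  read 0, top B: go to s0, push ε → (s0, 0100000, XZ)
  read 0, top X: go to s2, push BX → (s2, 100000, BXZ)
No transition for (s2, 1, top B); M blocks with input 100000 remaining.

stuck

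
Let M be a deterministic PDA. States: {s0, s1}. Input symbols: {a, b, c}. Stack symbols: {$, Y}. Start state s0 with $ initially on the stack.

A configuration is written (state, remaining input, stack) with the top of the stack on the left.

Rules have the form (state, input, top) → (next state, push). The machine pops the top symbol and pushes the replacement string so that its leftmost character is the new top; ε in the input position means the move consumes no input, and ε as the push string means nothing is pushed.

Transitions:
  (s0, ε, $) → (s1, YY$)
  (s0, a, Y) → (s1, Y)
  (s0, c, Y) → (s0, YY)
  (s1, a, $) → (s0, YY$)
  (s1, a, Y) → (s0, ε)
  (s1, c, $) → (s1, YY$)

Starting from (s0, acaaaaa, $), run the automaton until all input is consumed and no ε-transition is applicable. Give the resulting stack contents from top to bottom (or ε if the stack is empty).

Y$

(s0, acaaaaa, $) ⊢ (s1, acaaaaa, YY$) ⊢ (s0, caaaaa, Y$) ⊢ (s0, aaaaa, YY$) ⊢ (s1, aaaa, YY$) ⊢ (s0, aaa, Y$) ⊢ (s1, aa, Y$) ⊢ (s0, a, $) ⊢ (s1, a, YY$) ⊢ (s0, ε, Y$)
All input consumed in state s0 with stack Y$.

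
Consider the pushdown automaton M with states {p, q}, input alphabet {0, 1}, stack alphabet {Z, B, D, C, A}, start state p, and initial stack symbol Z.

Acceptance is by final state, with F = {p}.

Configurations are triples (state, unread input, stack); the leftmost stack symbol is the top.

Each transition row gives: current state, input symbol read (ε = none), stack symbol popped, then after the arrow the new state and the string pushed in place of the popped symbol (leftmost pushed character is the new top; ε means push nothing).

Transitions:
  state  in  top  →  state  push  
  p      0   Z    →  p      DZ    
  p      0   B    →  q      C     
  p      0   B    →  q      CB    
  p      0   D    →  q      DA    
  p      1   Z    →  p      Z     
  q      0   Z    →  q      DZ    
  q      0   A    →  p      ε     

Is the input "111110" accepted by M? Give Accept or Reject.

Accept

One accepting computation: (p, 111110, Z) ⊢ (p, 11110, Z) ⊢ (p, 1110, Z) ⊢ (p, 110, Z) ⊢ (p, 10, Z) ⊢ (p, 0, Z) ⊢ (p, ε, DZ)
All input consumed and state p ∈ F.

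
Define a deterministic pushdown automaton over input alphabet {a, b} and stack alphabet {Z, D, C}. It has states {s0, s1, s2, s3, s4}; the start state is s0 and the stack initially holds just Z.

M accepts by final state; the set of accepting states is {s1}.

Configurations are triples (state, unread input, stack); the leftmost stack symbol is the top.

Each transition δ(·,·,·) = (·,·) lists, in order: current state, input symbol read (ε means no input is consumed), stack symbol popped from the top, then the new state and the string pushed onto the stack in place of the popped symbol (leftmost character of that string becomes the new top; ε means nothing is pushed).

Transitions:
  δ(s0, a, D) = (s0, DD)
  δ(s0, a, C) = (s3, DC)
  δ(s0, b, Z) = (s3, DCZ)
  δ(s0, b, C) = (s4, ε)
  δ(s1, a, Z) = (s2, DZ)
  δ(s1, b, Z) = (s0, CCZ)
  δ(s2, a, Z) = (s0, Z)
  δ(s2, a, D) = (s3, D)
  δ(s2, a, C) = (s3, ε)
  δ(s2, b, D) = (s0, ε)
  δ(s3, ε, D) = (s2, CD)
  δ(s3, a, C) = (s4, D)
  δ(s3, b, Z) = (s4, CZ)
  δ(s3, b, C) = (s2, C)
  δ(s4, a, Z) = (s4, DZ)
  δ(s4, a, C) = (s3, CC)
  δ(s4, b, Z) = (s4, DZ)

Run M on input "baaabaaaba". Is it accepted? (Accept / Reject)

(s0, baaabaaaba, Z) ⊢ (s3, aaabaaaba, DCZ) ⊢ (s2, aaabaaaba, CDCZ) ⊢ (s3, aabaaaba, DCZ) ⊢ (s2, aabaaaba, CDCZ) ⊢ (s3, abaaaba, DCZ) ⊢ (s2, abaaaba, CDCZ) ⊢ (s3, baaaba, DCZ) ⊢ (s2, baaaba, CDCZ)
No transition applies at (s2, baaaba, CDCZ); input not fully consumed.

Reject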